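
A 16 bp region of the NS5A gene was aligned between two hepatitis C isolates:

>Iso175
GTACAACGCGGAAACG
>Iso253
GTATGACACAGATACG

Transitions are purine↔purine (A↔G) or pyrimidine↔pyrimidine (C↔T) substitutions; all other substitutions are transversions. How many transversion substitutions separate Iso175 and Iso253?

1

Differing sites — 4:C/T (Ti); 5:A/G (Ti); 8:G/A (Ti); 10:G/A (Ti); 13:A/T (Tv).
Of the 5 differences, 4 transitions and 1 transversion, so the answer is 1.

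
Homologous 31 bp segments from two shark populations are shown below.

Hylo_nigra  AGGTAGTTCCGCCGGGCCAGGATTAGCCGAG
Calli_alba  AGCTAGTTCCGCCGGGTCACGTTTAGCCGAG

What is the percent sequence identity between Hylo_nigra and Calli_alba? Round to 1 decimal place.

Mismatches occur at site 3 (G↔C), site 17 (C↔T), site 20 (G↔C), site 22 (A↔T).
27 of the 31 sites match, so the percent identity is 27/31 × 100 = 87.1%.

87.1%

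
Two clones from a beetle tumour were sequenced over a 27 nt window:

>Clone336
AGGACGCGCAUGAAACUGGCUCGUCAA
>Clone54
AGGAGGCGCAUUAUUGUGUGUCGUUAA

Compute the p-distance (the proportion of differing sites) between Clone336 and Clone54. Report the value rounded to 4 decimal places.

Mismatches occur at site 5 (C↔G), site 12 (G↔U), site 14 (A↔U), site 15 (A↔U), site 16 (C↔G), site 19 (G↔U), site 20 (C↔G), site 25 (C↔U).
There are 8 differences over 27 sites, so p = 8/27 = 0.2963.

0.2963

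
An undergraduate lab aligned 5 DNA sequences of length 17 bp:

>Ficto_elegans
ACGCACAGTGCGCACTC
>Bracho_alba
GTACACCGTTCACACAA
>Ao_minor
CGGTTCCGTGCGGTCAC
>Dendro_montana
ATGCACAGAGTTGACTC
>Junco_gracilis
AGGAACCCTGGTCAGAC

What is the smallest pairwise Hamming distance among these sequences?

5

Pairwise Hamming distances:
  Ficto_elegans vs Bracho_alba: 8
  Ficto_elegans vs Ao_minor: 8
  Ficto_elegans vs Dendro_montana: 5
  Ficto_elegans vs Junco_gracilis: 8
  Bracho_alba vs Ao_minor: 10
  Bracho_alba vs Dendro_montana: 10
  Bracho_alba vs Junco_gracilis: 10
  Ao_minor vs Dendro_montana: 10
  Ao_minor vs Junco_gracilis: 9
  Dendro_montana vs Junco_gracilis: 9
The smallest is 5, between Ficto_elegans and Dendro_montana.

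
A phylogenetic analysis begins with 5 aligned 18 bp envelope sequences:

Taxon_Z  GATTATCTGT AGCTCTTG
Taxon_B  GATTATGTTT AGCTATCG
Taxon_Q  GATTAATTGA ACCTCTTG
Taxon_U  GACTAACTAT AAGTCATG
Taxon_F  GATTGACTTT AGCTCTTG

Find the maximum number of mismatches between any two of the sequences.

9

Pairwise Hamming distances:
  Taxon_Z vs Taxon_B: 4
  Taxon_Z vs Taxon_Q: 4
  Taxon_Z vs Taxon_U: 6
  Taxon_Z vs Taxon_F: 3
  Taxon_B vs Taxon_Q: 7
  Taxon_B vs Taxon_U: 9
  Taxon_B vs Taxon_F: 5
  Taxon_Q vs Taxon_U: 7
  Taxon_Q vs Taxon_F: 5
  Taxon_U vs Taxon_F: 6
The largest is 9, between Taxon_B and Taxon_U.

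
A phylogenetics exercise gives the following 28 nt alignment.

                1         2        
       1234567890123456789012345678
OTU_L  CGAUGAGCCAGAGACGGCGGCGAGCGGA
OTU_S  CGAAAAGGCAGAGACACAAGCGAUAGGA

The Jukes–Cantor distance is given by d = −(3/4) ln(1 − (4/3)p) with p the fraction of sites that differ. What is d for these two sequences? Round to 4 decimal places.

0.4197

The sequences differ at positions 4 (U/A), 5 (G/A), 8 (C/G), 16 (G/A), 17 (G/C), 18 (C/A), 19 (G/A), 24 (G/U), 25 (C/A).
p = 9/28 = 0.321429.
d = −0.75 · ln(1 − (4/3)·0.321429) = −0.75 · ln(0.571428) = −0.75 · (-0.559617) = 0.4197.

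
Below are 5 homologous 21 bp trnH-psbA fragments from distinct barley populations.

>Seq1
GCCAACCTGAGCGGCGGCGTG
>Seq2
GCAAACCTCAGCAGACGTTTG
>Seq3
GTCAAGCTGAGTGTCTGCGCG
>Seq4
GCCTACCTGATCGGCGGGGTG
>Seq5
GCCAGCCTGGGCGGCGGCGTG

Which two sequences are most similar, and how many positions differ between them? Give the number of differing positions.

Pairwise Hamming distances:
  Seq1 vs Seq2: 7
  Seq1 vs Seq3: 6
  Seq1 vs Seq4: 3
  Seq1 vs Seq5: 2
  Seq2 vs Seq3: 12
  Seq2 vs Seq4: 9
  Seq2 vs Seq5: 9
  Seq3 vs Seq4: 9
  Seq3 vs Seq5: 8
  Seq4 vs Seq5: 5
The smallest is 2, between Seq1 and Seq5.

2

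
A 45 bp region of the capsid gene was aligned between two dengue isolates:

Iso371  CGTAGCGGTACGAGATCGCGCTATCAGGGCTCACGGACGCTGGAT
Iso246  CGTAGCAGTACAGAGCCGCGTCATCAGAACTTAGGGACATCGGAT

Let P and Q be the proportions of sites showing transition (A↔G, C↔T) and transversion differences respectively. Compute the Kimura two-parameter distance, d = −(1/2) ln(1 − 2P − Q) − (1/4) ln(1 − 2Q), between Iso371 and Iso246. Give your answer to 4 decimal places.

0.5284

The sequences differ at positions 7 (G/A, transition), 12 (G/A, transition), 13 (A/G, transition), 14 (G/A, transition), 15 (A/G, transition), 16 (T/C, transition), 21 (C/T, transition), 22 (T/C, transition), 28 (G/A, transition), 29 (G/A, transition), 32 (C/T, transition), 34 (C/G, transversion), 39 (G/A, transition), 40 (C/T, transition), 41 (T/C, transition).
Of the 15 differences, 14 transitions and 1 transversion over 45 sites: P = 14/45 = 0.311111, Q = 1/45 = 0.022222.
d = −0.5·ln(0.355556) − 0.25·ln(0.955556) = −0.5·(-1.034073) − 0.25·(-0.045462) = 0.5284.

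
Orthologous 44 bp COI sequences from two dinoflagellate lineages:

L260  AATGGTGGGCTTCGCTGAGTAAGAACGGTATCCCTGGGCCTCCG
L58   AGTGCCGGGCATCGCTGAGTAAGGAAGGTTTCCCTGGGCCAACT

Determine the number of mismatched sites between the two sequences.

10

Differing sites — 2:A/G; 5:G/C; 6:T/C; 11:T/A; 24:A/G; 26:C/A; 30:A/T; 41:T/A; 42:C/A; 44:G/T.
That gives 10 mismatches out of 44 aligned sites, so the Hamming distance is 10.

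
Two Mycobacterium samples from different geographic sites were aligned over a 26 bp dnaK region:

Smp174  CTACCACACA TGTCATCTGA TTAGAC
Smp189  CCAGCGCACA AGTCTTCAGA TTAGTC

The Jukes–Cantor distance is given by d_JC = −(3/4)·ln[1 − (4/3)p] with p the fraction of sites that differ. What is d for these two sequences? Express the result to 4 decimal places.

Mismatches occur at site 2 (T↔C), site 4 (C↔G), site 6 (A↔G), site 11 (T↔A), site 15 (A↔T), site 18 (T↔A), site 25 (A↔T).
p = 7/26 = 0.269231.
d = −0.75 · ln(1 − (4/3)·0.269231) = −0.75 · ln(0.641025) = −0.75 · (-0.444687) = 0.3335.

0.3335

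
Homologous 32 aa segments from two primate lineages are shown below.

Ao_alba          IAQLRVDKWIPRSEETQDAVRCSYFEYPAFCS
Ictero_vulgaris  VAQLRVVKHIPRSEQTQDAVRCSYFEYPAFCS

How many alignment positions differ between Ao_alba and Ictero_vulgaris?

Differing sites — 1:I/V; 7:D/V; 9:W/H; 15:E/Q.
That gives 4 mismatches out of 32 aligned sites, so the Hamming distance is 4.

4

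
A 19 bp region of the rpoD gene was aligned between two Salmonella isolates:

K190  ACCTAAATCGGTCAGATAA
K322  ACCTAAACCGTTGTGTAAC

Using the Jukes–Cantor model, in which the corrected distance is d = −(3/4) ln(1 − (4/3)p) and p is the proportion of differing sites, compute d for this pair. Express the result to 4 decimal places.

The sequences differ at positions 8 (T/C), 11 (G/T), 13 (C/G), 14 (A/T), 16 (A/T), 17 (T/A), 19 (A/C).
p = 7/19 = 0.368421.
d = −0.75 · ln(1 − (4/3)·0.368421) = −0.75 · ln(0.508772) = −0.75 · (-0.675755) = 0.5068.

0.5068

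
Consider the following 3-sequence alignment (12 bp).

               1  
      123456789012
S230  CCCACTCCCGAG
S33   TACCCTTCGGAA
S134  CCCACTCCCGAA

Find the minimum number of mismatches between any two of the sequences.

Pairwise Hamming distances:
  S230 vs S33: 6
  S230 vs S134: 1
  S33 vs S134: 5
The smallest is 1, between S230 and S134.

1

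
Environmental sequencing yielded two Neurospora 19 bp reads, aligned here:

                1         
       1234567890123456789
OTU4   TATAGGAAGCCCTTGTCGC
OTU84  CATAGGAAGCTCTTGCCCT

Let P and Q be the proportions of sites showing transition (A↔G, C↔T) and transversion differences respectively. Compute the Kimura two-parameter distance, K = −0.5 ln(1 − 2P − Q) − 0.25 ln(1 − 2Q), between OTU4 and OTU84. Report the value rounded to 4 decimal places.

0.3487

Mismatches occur at site 1 (T/C, transition), site 11 (C/T, transition), site 16 (T/C, transition), site 18 (G/C, transversion), site 19 (C/T, transition).
Of the 5 differences, 4 transitions and 1 transversion over 19 sites: P = 4/19 = 0.210526, Q = 1/19 = 0.052632.
d = −0.5·ln(0.526316) − 0.25·ln(0.894736) = −0.5·(-0.641853) − 0.25·(-0.111227) = 0.3487.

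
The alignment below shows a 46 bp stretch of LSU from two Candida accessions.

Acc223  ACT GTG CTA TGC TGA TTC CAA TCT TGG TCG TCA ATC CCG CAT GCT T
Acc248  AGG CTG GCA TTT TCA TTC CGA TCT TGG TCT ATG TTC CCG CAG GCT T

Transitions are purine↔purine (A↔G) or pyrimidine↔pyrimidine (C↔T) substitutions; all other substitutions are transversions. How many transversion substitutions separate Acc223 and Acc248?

The sequences differ at positions 2 (C/G, transversion), 3 (T/G, transversion), 4 (G/C, transversion), 7 (C/G, transversion), 8 (T/C, transition), 11 (G/T, transversion), 12 (C/T, transition), 14 (G/C, transversion), 20 (A/G, transition), 30 (G/T, transversion), 31 (T/A, transversion), 32 (C/T, transition), 33 (A/G, transition), 34 (A/T, transversion), 42 (T/G, transversion).
Of the 15 differences, 5 transitions and 10 transversions, so the answer is 10.

10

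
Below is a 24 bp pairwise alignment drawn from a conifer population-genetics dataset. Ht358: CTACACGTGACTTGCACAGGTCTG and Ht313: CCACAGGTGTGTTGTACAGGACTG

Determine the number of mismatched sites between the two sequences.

6

Mismatches occur at site 2 (T↔C), site 6 (C↔G), site 10 (A↔T), site 11 (C↔G), site 15 (C↔T), site 21 (T↔A).
That gives 6 mismatches out of 24 aligned sites, so the Hamming distance is 6.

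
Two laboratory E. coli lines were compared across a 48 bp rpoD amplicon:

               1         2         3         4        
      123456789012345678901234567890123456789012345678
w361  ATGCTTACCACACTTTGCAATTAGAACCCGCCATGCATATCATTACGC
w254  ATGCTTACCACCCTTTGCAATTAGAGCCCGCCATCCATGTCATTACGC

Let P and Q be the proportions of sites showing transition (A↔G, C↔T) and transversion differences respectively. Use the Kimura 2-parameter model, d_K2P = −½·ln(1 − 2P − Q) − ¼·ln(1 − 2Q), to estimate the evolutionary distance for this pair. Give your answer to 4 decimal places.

The sequences differ at positions 12 (A/C, transversion), 26 (A/G, transition), 35 (G/C, transversion), 39 (A/G, transition).
Of the 4 differences, 2 transitions and 2 transversions over 48 sites: P = 2/48 = 0.041667, Q = 2/48 = 0.041667.
d = −0.5·ln(0.874999) − 0.25·ln(0.916666) = −0.5·(-0.133533) − 0.25·(-0.087012) = 0.0885.

0.0885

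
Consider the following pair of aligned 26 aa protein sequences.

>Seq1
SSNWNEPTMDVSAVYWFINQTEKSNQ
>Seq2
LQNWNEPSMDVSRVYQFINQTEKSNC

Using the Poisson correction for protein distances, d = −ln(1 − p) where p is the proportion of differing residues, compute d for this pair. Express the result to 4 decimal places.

The sequences differ at positions 1 (S/L), 2 (S/Q), 8 (T/S), 13 (A/R), 16 (W/Q), 26 (Q/C).
p = 6/26 = 0.230769.
d = −ln(1 − 0.230769) = −ln(0.769231) = 0.2624.

0.2624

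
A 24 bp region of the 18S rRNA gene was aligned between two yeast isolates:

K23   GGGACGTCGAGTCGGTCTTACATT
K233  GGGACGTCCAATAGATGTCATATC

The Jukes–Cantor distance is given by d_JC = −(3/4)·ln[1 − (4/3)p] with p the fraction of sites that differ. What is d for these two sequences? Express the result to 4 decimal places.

0.4408

Differing sites — 9:G/C; 11:G/A; 13:C/A; 15:G/A; 17:C/G; 19:T/C; 21:C/T; 24:T/C.
p = 8/24 = 0.333333.
d = −0.75 · ln(1 − (4/3)·0.333333) = −0.75 · ln(0.555556) = −0.75 · (-0.587786) = 0.4408.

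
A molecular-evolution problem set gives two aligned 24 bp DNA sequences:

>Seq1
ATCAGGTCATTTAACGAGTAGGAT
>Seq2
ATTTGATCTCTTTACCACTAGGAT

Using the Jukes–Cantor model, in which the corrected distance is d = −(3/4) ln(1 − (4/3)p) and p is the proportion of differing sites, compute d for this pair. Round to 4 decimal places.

Differing sites — 3:C/T; 4:A/T; 6:G/A; 9:A/T; 10:T/C; 13:A/T; 16:G/C; 18:G/C.
p = 8/24 = 0.333333.
d = −0.75 · ln(1 − (4/3)·0.333333) = −0.75 · ln(0.555556) = −0.75 · (-0.587786) = 0.4408.

0.4408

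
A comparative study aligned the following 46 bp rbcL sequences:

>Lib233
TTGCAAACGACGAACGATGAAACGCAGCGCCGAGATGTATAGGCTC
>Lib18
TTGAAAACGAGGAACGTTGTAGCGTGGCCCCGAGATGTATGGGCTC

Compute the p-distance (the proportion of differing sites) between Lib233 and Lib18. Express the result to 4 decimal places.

Differing sites — 4:C/A; 11:C/G; 17:A/T; 20:A/T; 22:A/G; 25:C/T; 26:A/G; 29:G/C; 41:A/G.
There are 9 differences over 46 sites, so p = 9/46 = 0.1957.

0.1957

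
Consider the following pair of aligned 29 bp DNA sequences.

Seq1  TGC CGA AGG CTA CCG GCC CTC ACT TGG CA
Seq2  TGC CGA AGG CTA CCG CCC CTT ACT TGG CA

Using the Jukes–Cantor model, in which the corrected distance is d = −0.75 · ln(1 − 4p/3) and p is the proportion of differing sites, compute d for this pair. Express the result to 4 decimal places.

0.0723

Differing sites — 16:G/C; 21:C/T.
p = 2/29 = 0.068966.
d = −0.75 · ln(1 − (4/3)·0.068966) = −0.75 · ln(0.908045) = −0.75 · (-0.096461) = 0.0723.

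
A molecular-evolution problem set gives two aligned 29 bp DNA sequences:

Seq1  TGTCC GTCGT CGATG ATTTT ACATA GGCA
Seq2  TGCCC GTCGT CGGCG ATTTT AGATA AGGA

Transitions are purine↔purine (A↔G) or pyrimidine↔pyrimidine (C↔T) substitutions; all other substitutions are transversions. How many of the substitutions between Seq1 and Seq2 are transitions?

4

The sequences differ at positions 3 (T/C, transition), 13 (A/G, transition), 14 (T/C, transition), 22 (C/G, transversion), 26 (G/A, transition), 28 (C/G, transversion).
Of the 6 differences, 4 transitions and 2 transversions, so the answer is 4.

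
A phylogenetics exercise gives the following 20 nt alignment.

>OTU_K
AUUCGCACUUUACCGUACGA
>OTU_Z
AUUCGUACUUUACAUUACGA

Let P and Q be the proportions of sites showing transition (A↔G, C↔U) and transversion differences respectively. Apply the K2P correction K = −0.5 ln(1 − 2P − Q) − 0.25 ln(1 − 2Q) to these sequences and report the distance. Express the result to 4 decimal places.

0.1674

The sequences differ at positions 6 (C/U, transition), 14 (C/A, transversion), 15 (G/U, transversion).
Of the 3 differences, 1 transition and 2 transversions over 20 sites: P = 1/20 = 0.050000, Q = 2/20 = 0.100000.
d = −0.5·ln(0.800000) − 0.25·ln(0.800000) = −0.5·(-0.223144) − 0.25·(-0.223144) = 0.1674.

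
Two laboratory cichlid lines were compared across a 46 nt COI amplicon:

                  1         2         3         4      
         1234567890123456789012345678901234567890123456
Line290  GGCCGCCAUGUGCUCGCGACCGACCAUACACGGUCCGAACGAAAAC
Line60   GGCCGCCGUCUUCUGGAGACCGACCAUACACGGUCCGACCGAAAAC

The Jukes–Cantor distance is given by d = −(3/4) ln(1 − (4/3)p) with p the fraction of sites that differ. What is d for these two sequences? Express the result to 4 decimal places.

Differing sites — 8:A/G; 10:G/C; 12:G/U; 15:C/G; 17:C/A; 39:A/C.
p = 6/46 = 0.130435.
d = −0.75 · ln(1 − (4/3)·0.130435) = −0.75 · ln(0.826087) = −0.75 · (-0.191055) = 0.1433.

0.1433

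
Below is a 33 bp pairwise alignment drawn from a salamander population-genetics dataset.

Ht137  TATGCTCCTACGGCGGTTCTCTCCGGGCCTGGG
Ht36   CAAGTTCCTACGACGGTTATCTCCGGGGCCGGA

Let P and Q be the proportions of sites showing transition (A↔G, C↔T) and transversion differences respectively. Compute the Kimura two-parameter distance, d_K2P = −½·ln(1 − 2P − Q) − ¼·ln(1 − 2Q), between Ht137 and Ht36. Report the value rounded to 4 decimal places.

0.3006

Mismatches occur at site 1 (T→C, transition), site 3 (T→A, transversion), site 5 (C→T, transition), site 13 (G→A, transition), site 19 (C→A, transversion), site 28 (C→G, transversion), site 30 (T→C, transition), site 33 (G→A, transition).
Of the 8 differences, 5 transitions and 3 transversions over 33 sites: P = 5/33 = 0.151515, Q = 3/33 = 0.090909.
d = −0.5·ln(0.606061) − 0.25·ln(0.818182) = −0.5·(-0.500775) − 0.25·(-0.200670) = 0.3006.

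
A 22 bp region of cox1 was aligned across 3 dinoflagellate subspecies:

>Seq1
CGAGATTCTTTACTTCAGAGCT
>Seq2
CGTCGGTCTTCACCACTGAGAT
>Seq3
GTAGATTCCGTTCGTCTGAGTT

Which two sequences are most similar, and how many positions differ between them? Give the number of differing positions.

8

Pairwise Hamming distances:
  Seq1 vs Seq2: 9
  Seq1 vs Seq3: 8
  Seq2 vs Seq3: 13
The smallest is 8, between Seq1 and Seq3.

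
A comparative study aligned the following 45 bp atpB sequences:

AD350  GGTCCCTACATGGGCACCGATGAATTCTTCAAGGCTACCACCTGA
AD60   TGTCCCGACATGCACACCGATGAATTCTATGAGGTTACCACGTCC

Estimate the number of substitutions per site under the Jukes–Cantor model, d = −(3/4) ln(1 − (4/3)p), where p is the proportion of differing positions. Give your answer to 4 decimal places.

Differing sites — 1:G/T; 7:T/G; 13:G/C; 14:G/A; 29:T/A; 30:C/T; 31:A/G; 35:C/T; 42:C/G; 44:G/C; 45:A/C.
p = 11/45 = 0.244444.
d = −0.75 · ln(1 − (4/3)·0.244444) = −0.75 · ln(0.674075) = −0.75 · (-0.394414) = 0.2958.

0.2958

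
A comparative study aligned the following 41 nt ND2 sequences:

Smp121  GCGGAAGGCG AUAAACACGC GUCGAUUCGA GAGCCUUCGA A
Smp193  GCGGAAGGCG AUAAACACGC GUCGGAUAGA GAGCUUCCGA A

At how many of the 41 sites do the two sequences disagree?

Mismatches occur at site 25 (A→G), site 26 (U→A), site 28 (C→A), site 35 (C→U), site 37 (U→C).
That gives 5 mismatches out of 41 aligned sites, so the Hamming distance is 5.

5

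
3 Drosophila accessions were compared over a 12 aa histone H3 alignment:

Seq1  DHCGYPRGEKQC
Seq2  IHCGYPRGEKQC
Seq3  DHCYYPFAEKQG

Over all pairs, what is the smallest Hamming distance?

1

Pairwise Hamming distances:
  Seq1 vs Seq2: 1
  Seq1 vs Seq3: 4
  Seq2 vs Seq3: 5
The smallest is 1, between Seq1 and Seq2.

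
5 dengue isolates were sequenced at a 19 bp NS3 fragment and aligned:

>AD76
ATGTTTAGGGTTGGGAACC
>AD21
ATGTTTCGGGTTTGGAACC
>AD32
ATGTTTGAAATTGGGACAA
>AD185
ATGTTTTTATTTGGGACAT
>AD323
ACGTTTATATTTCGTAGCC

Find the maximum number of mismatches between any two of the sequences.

9

Pairwise Hamming distances:
  AD76 vs AD21: 2
  AD76 vs AD32: 7
  AD76 vs AD185: 7
  AD76 vs AD323: 7
  AD21 vs AD32: 8
  AD21 vs AD185: 8
  AD21 vs AD323: 8
  AD32 vs AD185: 4
  AD32 vs AD323: 9
  AD185 vs AD323: 7
The largest is 9, between AD32 and AD323.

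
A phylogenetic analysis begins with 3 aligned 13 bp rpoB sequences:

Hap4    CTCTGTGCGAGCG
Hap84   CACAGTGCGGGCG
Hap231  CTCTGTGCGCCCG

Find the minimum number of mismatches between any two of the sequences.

Pairwise Hamming distances:
  Hap4 vs Hap84: 3
  Hap4 vs Hap231: 2
  Hap84 vs Hap231: 4
The smallest is 2, between Hap4 and Hap231.

2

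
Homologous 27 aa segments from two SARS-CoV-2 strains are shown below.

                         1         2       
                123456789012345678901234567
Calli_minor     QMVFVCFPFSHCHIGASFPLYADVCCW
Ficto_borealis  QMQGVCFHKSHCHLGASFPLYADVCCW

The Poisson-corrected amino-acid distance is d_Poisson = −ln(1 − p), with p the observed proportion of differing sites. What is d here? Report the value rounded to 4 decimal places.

0.2048

The sequences differ at positions 3 (V/Q), 4 (F/G), 8 (P/H), 9 (F/K), 14 (I/L).
p = 5/27 = 0.185185.
d = −ln(1 − 0.185185) = −ln(0.814815) = 0.2048.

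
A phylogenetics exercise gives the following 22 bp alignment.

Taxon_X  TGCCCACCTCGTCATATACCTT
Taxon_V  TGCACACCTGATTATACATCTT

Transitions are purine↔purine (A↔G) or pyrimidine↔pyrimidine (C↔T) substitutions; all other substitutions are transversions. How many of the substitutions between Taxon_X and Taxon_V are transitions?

4

Differing sites — 4:C/A (Tv); 10:C/G (Tv); 11:G/A (Ti); 13:C/T (Ti); 17:T/C (Ti); 19:C/T (Ti).
Of the 6 differences, 4 transitions and 2 transversions, so the answer is 4.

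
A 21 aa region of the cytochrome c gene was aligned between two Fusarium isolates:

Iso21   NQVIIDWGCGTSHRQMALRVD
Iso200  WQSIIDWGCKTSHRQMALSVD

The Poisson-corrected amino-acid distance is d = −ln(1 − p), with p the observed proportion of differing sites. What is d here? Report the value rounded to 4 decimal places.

Differing sites — 1:N/W; 3:V/S; 10:G/K; 19:R/S.
p = 4/21 = 0.190476.
d = −ln(1 − 0.190476) = −ln(0.809524) = 0.2113.

0.2113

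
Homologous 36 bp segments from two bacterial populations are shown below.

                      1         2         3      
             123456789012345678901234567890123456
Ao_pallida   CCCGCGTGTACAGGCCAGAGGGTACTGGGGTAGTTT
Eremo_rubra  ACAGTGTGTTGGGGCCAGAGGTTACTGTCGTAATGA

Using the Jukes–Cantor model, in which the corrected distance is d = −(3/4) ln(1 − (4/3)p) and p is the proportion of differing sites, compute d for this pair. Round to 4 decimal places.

The sequences differ at positions 1 (C/A), 3 (C/A), 5 (C/T), 10 (A/T), 11 (C/G), 12 (A/G), 22 (G/T), 28 (G/T), 29 (G/C), 33 (G/A), 35 (T/G), 36 (T/A).
p = 12/36 = 0.333333.
d = −0.75 · ln(1 − (4/3)·0.333333) = −0.75 · ln(0.555556) = −0.75 · (-0.587786) = 0.4408.

0.4408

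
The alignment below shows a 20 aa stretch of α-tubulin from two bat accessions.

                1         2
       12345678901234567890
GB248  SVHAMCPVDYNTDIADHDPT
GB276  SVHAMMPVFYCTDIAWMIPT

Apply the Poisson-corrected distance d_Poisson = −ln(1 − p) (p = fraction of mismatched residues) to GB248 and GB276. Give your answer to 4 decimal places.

Mismatches occur at site 6 (C↔M), site 9 (D↔F), site 11 (N↔C), site 16 (D↔W), site 17 (H↔M), site 18 (D↔I).
p = 6/20 = 0.300000.
d = −ln(1 − 0.300000) = −ln(0.700000) = 0.3567.

0.3567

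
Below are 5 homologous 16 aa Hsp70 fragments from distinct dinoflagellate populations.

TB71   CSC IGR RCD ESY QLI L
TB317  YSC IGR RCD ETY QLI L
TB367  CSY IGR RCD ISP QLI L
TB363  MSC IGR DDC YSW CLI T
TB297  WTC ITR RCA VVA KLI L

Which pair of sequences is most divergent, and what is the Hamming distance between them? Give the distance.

Pairwise Hamming distances:
  TB71 vs TB317: 2
  TB71 vs TB367: 3
  TB71 vs TB363: 8
  TB71 vs TB297: 8
  TB317 vs TB367: 5
  TB317 vs TB363: 9
  TB317 vs TB297: 8
  TB367 vs TB363: 9
  TB367 vs TB297: 9
  TB363 vs TB297: 11
The largest is 11, between TB363 and TB297.

11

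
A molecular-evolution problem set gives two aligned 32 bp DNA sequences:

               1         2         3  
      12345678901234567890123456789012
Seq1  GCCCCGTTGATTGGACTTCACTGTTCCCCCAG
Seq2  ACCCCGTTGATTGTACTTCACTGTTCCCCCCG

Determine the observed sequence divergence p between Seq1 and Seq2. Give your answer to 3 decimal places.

0.094

Differing sites — 1:G/A; 14:G/T; 31:A/C.
There are 3 differences over 32 sites, so p = 3/32 = 0.094.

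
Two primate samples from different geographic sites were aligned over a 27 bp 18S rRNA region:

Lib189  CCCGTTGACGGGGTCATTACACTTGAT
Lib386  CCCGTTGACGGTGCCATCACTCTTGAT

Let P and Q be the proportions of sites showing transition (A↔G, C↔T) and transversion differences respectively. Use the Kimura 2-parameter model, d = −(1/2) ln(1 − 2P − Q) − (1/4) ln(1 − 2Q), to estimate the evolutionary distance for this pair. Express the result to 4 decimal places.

0.1657

The sequences differ at positions 12 (G/T, transversion), 14 (T/C, transition), 18 (T/C, transition), 21 (A/T, transversion).
Of the 4 differences, 2 transitions and 2 transversions over 27 sites: P = 2/27 = 0.074074, Q = 2/27 = 0.074074.
d = −0.5·ln(0.777778) − 0.25·ln(0.851852) = −0.5·(-0.251314) − 0.25·(-0.160342) = 0.1657.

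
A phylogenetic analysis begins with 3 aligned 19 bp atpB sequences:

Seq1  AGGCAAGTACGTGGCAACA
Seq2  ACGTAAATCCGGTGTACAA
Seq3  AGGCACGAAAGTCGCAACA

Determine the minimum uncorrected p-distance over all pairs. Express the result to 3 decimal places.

0.211

Pairwise Hamming distances:
  Seq1 vs Seq2: 9
  Seq1 vs Seq3: 4
  Seq2 vs Seq3: 12
The smallest is 4 mismatches, between Seq1 and Seq3; p = 4/19 = 0.211.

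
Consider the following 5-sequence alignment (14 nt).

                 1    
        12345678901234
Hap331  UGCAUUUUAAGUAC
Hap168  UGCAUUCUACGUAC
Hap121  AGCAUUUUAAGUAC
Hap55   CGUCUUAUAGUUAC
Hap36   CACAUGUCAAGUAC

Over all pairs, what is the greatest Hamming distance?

Pairwise Hamming distances:
  Hap331 vs Hap168: 2
  Hap331 vs Hap121: 1
  Hap331 vs Hap55: 6
  Hap331 vs Hap36: 4
  Hap168 vs Hap121: 3
  Hap168 vs Hap55: 6
  Hap168 vs Hap36: 6
  Hap121 vs Hap55: 6
  Hap121 vs Hap36: 4
  Hap55 vs Hap36: 8
The largest is 8, between Hap55 and Hap36.

8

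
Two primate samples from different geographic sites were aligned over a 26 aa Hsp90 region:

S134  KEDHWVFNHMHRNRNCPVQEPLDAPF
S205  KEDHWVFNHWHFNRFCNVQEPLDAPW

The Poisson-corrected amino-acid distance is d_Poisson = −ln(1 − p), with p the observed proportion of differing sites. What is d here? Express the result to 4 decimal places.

0.2136

Differing sites — 10:M/W; 12:R/F; 15:N/F; 17:P/N; 26:F/W.
p = 5/26 = 0.192308.
d = −ln(1 − 0.192308) = −ln(0.807692) = 0.2136.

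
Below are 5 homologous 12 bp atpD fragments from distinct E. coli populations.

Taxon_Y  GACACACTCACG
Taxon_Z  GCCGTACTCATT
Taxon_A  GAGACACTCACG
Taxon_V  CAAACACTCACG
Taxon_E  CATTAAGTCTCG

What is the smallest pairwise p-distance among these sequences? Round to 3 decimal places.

0.083

Pairwise Hamming distances:
  Taxon_Y vs Taxon_Z: 5
  Taxon_Y vs Taxon_A: 1
  Taxon_Y vs Taxon_V: 2
  Taxon_Y vs Taxon_E: 6
  Taxon_Z vs Taxon_A: 6
  Taxon_Z vs Taxon_V: 7
  Taxon_Z vs Taxon_E: 9
  Taxon_A vs Taxon_V: 2
  Taxon_A vs Taxon_E: 6
  Taxon_V vs Taxon_E: 5
The smallest is 1 mismatch, between Taxon_Y and Taxon_A; p = 1/12 = 0.083.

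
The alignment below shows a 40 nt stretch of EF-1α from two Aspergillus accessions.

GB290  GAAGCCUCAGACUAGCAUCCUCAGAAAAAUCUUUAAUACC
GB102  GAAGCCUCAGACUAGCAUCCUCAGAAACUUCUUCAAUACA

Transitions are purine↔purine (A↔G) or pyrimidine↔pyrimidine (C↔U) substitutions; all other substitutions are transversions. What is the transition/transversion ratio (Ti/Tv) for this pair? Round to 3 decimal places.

Differing sites — 28:A/C (Tv); 29:A/U (Tv); 34:U/C (Ti); 40:C/A (Tv).
Of the 4 differences, 1 transition and 3 transversions, so Ti/Tv = 1/3 = 0.333.

0.333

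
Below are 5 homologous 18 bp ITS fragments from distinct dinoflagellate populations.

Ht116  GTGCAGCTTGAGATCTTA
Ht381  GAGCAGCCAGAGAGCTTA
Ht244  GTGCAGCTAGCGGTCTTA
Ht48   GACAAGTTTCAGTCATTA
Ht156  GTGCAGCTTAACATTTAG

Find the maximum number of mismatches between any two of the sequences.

11

Pairwise Hamming distances:
  Ht116 vs Ht381: 4
  Ht116 vs Ht244: 3
  Ht116 vs Ht48: 8
  Ht116 vs Ht156: 5
  Ht381 vs Ht244: 5
  Ht381 vs Ht48: 9
  Ht381 vs Ht156: 9
  Ht244 vs Ht48: 10
  Ht244 vs Ht156: 8
  Ht48 vs Ht156: 11
The largest is 11, between Ht48 and Ht156.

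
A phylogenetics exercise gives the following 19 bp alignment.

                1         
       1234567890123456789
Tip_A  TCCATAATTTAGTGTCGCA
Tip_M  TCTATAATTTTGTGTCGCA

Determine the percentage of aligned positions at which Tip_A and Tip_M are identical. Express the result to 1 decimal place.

89.5%

Differing sites — 3:C/T; 11:A/T.
17 of the 19 sites match, so the percent identity is 17/19 × 100 = 89.5%.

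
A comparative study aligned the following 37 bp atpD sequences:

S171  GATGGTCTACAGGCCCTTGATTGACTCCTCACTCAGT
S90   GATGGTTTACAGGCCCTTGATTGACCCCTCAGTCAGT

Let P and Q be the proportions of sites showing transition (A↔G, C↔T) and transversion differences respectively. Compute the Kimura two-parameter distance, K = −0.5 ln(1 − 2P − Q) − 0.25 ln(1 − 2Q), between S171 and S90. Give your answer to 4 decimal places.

Differing sites — 7:C/T (Ti); 26:T/C (Ti); 32:C/G (Tv).
Of the 3 differences, 2 transitions and 1 transversion over 37 sites: P = 2/37 = 0.054054, Q = 1/37 = 0.027027.
d = −0.5·ln(0.864865) − 0.25·ln(0.945946) = −0.5·(-0.145182) − 0.25·(-0.055570) = 0.0865.

0.0865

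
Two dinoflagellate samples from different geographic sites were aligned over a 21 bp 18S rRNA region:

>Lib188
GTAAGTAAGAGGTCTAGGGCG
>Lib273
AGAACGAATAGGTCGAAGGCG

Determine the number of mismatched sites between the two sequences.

7

Mismatches occur at site 1 (G↔A), site 2 (T↔G), site 5 (G↔C), site 6 (T↔G), site 9 (G↔T), site 15 (T↔G), site 17 (G↔A).
That gives 7 mismatches out of 21 aligned sites, so the Hamming distance is 7.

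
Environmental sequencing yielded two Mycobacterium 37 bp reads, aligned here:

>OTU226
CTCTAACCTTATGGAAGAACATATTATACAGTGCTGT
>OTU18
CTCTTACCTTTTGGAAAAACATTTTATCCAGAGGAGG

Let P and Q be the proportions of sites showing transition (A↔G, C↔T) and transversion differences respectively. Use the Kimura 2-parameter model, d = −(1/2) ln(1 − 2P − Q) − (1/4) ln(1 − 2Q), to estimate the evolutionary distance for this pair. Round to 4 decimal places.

The sequences differ at positions 5 (A/T, transversion), 11 (A/T, transversion), 17 (G/A, transition), 23 (A/T, transversion), 28 (A/C, transversion), 32 (T/A, transversion), 34 (C/G, transversion), 35 (T/A, transversion), 37 (T/G, transversion).
Of the 9 differences, 1 transition and 8 transversions over 37 sites: P = 1/37 = 0.027027, Q = 8/37 = 0.216216.
d = −0.5·ln(0.729730) − 0.25·ln(0.567568) = −0.5·(-0.315081) − 0.25·(-0.566395) = 0.2991.

0.2991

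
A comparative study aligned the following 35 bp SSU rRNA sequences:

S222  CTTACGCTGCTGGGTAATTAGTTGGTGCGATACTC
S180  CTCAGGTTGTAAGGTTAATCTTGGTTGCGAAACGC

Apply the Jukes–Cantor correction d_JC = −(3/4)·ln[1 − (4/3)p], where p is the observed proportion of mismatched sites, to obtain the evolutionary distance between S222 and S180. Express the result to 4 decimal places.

0.5716

Mismatches occur at site 3 (T→C), site 5 (C→G), site 7 (C→T), site 10 (C→T), site 11 (T→A), site 12 (G→A), site 16 (A→T), site 18 (T→A), site 20 (A→C), site 21 (G→T), site 23 (T→G), site 25 (G→T), site 31 (T→A), site 34 (T→G).
p = 14/35 = 0.400000.
d = −0.75 · ln(1 − (4/3)·0.400000) = −0.75 · ln(0.466667) = −0.75 · (-0.762139) = 0.5716.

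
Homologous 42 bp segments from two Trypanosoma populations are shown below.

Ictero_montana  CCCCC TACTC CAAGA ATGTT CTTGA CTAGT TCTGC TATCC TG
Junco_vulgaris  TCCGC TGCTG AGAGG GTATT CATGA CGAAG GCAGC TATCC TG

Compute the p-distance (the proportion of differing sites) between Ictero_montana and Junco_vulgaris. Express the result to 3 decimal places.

0.357

Mismatches occur at site 1 (C/T), site 4 (C/G), site 7 (A/G), site 10 (C/G), site 11 (C/A), site 12 (A/G), site 15 (A/G), site 16 (A/G), site 18 (G/A), site 22 (T/A), site 27 (T/G), site 29 (G/A), site 30 (T/G), site 31 (T/G), site 33 (T/A).
There are 15 differences over 42 sites, so p = 15/42 = 0.357.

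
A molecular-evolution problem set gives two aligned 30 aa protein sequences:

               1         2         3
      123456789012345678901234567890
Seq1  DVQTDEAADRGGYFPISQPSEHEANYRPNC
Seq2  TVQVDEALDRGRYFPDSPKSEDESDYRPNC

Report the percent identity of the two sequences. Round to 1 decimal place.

66.7%

Mismatches occur at site 1 (D↔T), site 4 (T↔V), site 8 (A↔L), site 12 (G↔R), site 16 (I↔D), site 18 (Q↔P), site 19 (P↔K), site 22 (H↔D), site 24 (A↔S), site 25 (N↔D).
20 of the 30 sites match, so the percent identity is 20/30 × 100 = 66.7%.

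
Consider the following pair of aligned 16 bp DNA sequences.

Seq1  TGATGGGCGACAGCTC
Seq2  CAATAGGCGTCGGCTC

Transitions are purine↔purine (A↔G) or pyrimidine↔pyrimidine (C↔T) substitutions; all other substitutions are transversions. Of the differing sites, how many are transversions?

Mismatches occur at site 1 (T↔C, transition), site 2 (G↔A, transition), site 5 (G↔A, transition), site 10 (A↔T, transversion), site 12 (A↔G, transition).
Of the 5 differences, 4 transitions and 1 transversion, so the answer is 1.

1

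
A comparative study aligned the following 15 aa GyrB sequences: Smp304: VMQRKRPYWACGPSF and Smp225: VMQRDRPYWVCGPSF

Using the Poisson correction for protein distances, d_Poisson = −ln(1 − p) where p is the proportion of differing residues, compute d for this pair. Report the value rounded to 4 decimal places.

0.1431

Mismatches occur at site 5 (K/D), site 10 (A/V).
p = 2/15 = 0.133333.
d = −ln(1 − 0.133333) = −ln(0.866667) = 0.1431.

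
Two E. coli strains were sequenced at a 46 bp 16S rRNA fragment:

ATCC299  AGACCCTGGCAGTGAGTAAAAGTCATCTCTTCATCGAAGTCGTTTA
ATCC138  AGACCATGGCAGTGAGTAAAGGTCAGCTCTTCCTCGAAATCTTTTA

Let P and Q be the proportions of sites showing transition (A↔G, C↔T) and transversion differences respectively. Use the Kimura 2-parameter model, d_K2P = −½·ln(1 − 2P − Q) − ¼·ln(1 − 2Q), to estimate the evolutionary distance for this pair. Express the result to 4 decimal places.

0.1433

The sequences differ at positions 6 (C/A, transversion), 21 (A/G, transition), 26 (T/G, transversion), 33 (A/C, transversion), 39 (G/A, transition), 42 (G/T, transversion).
Of the 6 differences, 2 transitions and 4 transversions over 46 sites: P = 2/46 = 0.043478, Q = 4/46 = 0.086957.
d = −0.5·ln(0.826087) − 0.25·ln(0.826086) = −0.5·(-0.191055) − 0.25·(-0.191056) = 0.1433.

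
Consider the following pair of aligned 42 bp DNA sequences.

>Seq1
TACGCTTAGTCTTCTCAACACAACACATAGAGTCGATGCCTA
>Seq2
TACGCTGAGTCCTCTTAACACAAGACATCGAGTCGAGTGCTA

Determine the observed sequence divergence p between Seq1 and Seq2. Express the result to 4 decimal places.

The sequences differ at positions 7 (T/G), 12 (T/C), 16 (C/T), 24 (C/G), 29 (A/C), 37 (T/G), 38 (G/T), 39 (C/G).
There are 8 differences over 42 sites, so p = 8/42 = 0.1905.

0.1905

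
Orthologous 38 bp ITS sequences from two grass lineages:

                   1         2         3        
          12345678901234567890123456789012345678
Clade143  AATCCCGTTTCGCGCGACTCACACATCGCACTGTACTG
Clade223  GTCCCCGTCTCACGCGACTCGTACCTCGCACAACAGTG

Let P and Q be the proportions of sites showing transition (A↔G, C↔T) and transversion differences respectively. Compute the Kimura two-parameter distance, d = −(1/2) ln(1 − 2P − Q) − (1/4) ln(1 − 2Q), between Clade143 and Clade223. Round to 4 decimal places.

0.4327

Mismatches occur at site 1 (A→G, transition), site 2 (A→T, transversion), site 3 (T→C, transition), site 9 (T→C, transition), site 12 (G→A, transition), site 21 (A→G, transition), site 22 (C→T, transition), site 25 (A→C, transversion), site 32 (T→A, transversion), site 33 (G→A, transition), site 34 (T→C, transition), site 36 (C→G, transversion).
Of the 12 differences, 8 transitions and 4 transversions over 38 sites: P = 8/38 = 0.210526, Q = 4/38 = 0.105263.
d = −0.5·ln(0.473685) − 0.25·ln(0.789474) = −0.5·(-0.747213) − 0.25·(-0.236388) = 0.4327.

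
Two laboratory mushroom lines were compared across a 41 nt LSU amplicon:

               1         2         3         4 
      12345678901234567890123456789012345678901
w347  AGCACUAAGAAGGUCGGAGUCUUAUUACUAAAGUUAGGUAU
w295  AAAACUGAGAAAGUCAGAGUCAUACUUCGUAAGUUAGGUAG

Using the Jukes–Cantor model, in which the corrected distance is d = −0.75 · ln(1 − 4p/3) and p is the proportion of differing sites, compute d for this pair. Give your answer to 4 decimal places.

0.3321

The sequences differ at positions 2 (G/A), 3 (C/A), 7 (A/G), 12 (G/A), 16 (G/A), 22 (U/A), 25 (U/C), 27 (A/U), 29 (U/G), 30 (A/U), 41 (U/G).
p = 11/41 = 0.268293.
d = −0.75 · ln(1 − (4/3)·0.268293) = −0.75 · ln(0.642276) = −0.75 · (-0.442737) = 0.3321.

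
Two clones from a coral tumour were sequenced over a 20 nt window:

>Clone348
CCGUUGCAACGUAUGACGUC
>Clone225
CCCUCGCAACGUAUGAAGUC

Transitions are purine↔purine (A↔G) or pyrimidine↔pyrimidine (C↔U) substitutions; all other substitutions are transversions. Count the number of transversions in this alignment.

Mismatches occur at site 3 (G/C, transversion), site 5 (U/C, transition), site 17 (C/A, transversion).
Of the 3 differences, 1 transition and 2 transversions, so the answer is 2.

2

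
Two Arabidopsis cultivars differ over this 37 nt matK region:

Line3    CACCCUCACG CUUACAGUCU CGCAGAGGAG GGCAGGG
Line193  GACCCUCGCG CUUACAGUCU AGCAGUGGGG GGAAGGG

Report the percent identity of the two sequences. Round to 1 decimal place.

Differing sites — 1:C/G; 8:A/G; 21:C/A; 26:A/U; 29:A/G; 33:C/A.
31 of the 37 sites match, so the percent identity is 31/37 × 100 = 83.8%.

83.8%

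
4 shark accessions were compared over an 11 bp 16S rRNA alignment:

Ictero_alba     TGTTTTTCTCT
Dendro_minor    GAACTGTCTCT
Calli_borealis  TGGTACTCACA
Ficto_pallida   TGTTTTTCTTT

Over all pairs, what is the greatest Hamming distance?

Pairwise Hamming distances:
  Ictero_alba vs Dendro_minor: 5
  Ictero_alba vs Calli_borealis: 5
  Ictero_alba vs Ficto_pallida: 1
  Dendro_minor vs Calli_borealis: 8
  Dendro_minor vs Ficto_pallida: 6
  Calli_borealis vs Ficto_pallida: 6
The largest is 8, between Dendro_minor and Calli_borealis.

8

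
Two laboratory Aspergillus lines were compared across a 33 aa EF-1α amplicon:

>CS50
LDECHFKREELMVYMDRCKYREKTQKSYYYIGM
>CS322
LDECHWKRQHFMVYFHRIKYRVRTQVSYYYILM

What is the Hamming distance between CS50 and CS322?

11

Differing sites — 6:F/W; 9:E/Q; 10:E/H; 11:L/F; 15:M/F; 16:D/H; 18:C/I; 22:E/V; 23:K/R; 26:K/V; 32:G/L.
That gives 11 mismatches out of 33 aligned sites, so the Hamming distance is 11.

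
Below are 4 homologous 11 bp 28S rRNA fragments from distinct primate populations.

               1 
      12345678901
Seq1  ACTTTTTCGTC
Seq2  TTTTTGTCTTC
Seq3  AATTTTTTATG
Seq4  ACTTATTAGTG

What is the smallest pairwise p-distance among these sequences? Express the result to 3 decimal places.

0.273

Pairwise Hamming distances:
  Seq1 vs Seq2: 4
  Seq1 vs Seq3: 4
  Seq1 vs Seq4: 3
  Seq2 vs Seq3: 6
  Seq2 vs Seq4: 7
  Seq3 vs Seq4: 4
The smallest is 3 mismatches, between Seq1 and Seq4; p = 3/11 = 0.273.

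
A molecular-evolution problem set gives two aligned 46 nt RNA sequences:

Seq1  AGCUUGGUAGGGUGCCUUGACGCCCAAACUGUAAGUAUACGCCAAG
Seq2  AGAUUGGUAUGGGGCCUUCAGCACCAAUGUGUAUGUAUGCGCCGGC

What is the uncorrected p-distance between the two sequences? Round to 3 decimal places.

Differing sites — 3:C/A; 10:G/U; 13:U/G; 19:G/C; 21:C/G; 22:G/C; 23:C/A; 28:A/U; 29:C/G; 34:A/U; 39:A/G; 44:A/G; 45:A/G; 46:G/C.
There are 14 differences over 46 sites, so p = 14/46 = 0.304.

0.304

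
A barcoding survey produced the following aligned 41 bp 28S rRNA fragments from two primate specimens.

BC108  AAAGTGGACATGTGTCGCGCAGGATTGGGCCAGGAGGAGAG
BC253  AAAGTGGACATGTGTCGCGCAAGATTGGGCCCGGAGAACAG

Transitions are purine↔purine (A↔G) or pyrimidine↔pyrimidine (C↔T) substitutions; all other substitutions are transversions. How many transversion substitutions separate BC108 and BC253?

2

The sequences differ at positions 22 (G/A, transition), 32 (A/C, transversion), 37 (G/A, transition), 39 (G/C, transversion).
Of the 4 differences, 2 transitions and 2 transversions, so the answer is 2.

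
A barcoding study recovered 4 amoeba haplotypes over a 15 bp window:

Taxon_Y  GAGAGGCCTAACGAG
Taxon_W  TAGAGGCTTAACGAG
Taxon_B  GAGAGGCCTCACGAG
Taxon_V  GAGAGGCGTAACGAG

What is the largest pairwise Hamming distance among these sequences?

3

Pairwise Hamming distances:
  Taxon_Y vs Taxon_W: 2
  Taxon_Y vs Taxon_B: 1
  Taxon_Y vs Taxon_V: 1
  Taxon_W vs Taxon_B: 3
  Taxon_W vs Taxon_V: 2
  Taxon_B vs Taxon_V: 2
The largest is 3, between Taxon_W and Taxon_B.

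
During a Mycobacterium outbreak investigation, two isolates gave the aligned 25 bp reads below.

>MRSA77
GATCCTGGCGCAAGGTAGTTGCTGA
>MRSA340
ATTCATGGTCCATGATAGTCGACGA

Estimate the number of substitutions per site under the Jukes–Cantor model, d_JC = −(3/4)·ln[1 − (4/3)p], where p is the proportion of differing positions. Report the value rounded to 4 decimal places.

0.5716

The sequences differ at positions 1 (G/A), 2 (A/T), 5 (C/A), 9 (C/T), 10 (G/C), 13 (A/T), 15 (G/A), 20 (T/C), 22 (C/A), 23 (T/C).
p = 10/25 = 0.400000.
d = −0.75 · ln(1 − (4/3)·0.400000) = −0.75 · ln(0.466667) = −0.75 · (-0.762139) = 0.5716.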